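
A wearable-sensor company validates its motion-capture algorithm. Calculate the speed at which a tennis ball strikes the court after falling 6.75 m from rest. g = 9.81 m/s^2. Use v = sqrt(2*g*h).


v = sqrt(2 * g * h)
v = sqrt(2 * 9.81 * 6.75)
v = sqrt(132.435) = 11.508 m/s

11.508 m/s


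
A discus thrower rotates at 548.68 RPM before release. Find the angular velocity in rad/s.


omega = RPM * 2 * pi / 60
omega = 548.68 * 2 * 3.14159 / 60
omega = 3447.4581 / 60 = 57.4576 rad/s

57.4576 rad/s


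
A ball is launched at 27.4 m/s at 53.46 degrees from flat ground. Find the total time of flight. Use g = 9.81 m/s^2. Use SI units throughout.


T = 2*v*sin(theta)/g
sin(theta) = sin(53.46 deg) = 0.8034
T = 2*27.4*0.8034 / 9.81
T = 44.0286 / 9.81 = 4.4881 s

4.4881 s


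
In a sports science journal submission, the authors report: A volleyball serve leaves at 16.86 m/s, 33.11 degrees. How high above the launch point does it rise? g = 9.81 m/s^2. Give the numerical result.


H = (v*sin(theta))^2 / (2*g)
vy = v*sin(theta) = 16.86 * sin(33.11 deg) = 9.2097 m/s
H = vy^2 / (2*g) = 84.8194 / (2*9.81)
H = 84.8194 / 19.62 = 4.3231 m

4.3231 m


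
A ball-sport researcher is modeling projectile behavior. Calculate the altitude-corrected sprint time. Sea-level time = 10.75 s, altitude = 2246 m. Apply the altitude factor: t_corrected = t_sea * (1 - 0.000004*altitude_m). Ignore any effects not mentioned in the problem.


Correction factor = 1 - 0.000004 * 2246 = 0.991016
t_corrected = t_sea * factor = 10.75 * 0.991016
t_corrected = 10.6534 s

10.6534 s


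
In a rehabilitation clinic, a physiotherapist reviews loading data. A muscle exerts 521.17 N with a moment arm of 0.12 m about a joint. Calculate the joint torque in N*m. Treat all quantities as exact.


tau = F * d
tau = 521.17 * 0.12
tau = 62.5404 N*m

62.5404 N*m


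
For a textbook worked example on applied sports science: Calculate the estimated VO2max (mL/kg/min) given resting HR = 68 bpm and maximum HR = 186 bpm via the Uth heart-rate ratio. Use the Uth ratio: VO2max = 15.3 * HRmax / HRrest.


VO2max = 15.3 * HRmax / HRrest
VO2max = 15.3 * 186 / 68
VO2max = 2845.8 / 68 = 41.85 mL/kg/min

41.85 mL/kg/min


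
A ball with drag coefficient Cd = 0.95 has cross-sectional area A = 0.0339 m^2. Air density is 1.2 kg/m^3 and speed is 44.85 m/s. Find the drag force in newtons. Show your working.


Fd = 0.5 * Cd * rho * A * v^2
Fd = 0.5 * 0.95 * 1.2 * 0.0339 * 44.85^2
v^2 = 2011.5225
Fd = 0.5 * 0.95 * 1.2 * 0.0339 * 2011.5225 = 38.8686 N

38.8686 N


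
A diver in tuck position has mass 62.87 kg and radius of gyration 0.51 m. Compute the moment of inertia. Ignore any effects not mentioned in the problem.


I = m * k^2
I = 62.87 * 0.51^2
I = 62.87 * 0.2601 = 16.3525 kg*m^2

16.3525 kg*m^2


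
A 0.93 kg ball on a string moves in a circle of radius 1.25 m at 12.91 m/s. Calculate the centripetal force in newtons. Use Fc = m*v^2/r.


Fc = m * v^2 / r
v^2 = 12.91^2 = 166.6681
Fc = 0.93 * 166.6681 / 1.25
Fc = 155.0013 / 1.25 = 124.0011 N

124.0011 N


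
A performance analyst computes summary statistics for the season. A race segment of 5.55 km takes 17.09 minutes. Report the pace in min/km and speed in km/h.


Pace = time / distance = 17.09 min / 5.55 km = 3.0793 min/km
Speed = distance / time_in_hours = 5.55 / 0.2848 hr
Speed = 19.4851 km/h

3.0793 min/km, 19.4851 km/h


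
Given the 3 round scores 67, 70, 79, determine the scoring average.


Average = sum / n
Sum = 216
Average = 216 / 3 = 72

72


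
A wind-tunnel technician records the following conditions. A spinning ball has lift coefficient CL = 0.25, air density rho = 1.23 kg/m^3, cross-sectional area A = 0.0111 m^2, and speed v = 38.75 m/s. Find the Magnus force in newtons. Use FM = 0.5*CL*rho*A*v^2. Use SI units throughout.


FM = 0.5 * CL * rho * A * v^2
FM = 0.5 * 0.25 * 1.23 * 0.0111 * 38.75^2
v^2 = 1501.5625
FM = 0.5 * 0.25 * 1.23 * 0.0111 * 1501.5625 = 2.5626 N

2.5626 N


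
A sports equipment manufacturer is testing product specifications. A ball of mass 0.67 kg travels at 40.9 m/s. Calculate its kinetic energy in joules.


KE = 0.5 * m * v^2
KE = 0.5 * 0.67 * 40.9^2
KE = 0.5 * 0.67 * 1672.81 = 560.3913 J

560.3913 J


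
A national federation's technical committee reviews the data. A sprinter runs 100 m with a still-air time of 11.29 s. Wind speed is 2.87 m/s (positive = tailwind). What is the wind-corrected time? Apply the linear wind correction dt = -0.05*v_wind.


dt = -0.05 * v_wind = -0.05 * 2.87 = -0.1435 s
t_corrected = t_still + dt = 11.29 + (-0.1435)
t_corrected = 11.1465 s

11.1465 s


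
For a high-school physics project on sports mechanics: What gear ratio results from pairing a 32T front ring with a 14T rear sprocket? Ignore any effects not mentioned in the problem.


GR = front_teeth / rear_teeth
GR = 32 / 14
GR = 2.2857

2.2857


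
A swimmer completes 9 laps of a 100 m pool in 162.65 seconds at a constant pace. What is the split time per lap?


Split time = total_time / n_laps = 162.65 / 9
Split time = 18.0722 s per lap

18.0722 s


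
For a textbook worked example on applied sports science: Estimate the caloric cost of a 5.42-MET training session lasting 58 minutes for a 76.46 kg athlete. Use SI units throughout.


kcal = MET * mass * time_hr
Convert time: 58 min = 0.9667 hr
kcal = 5.42 * 76.46 * 0.9667
kcal = 400.5994 kcal

400.5994 kcal


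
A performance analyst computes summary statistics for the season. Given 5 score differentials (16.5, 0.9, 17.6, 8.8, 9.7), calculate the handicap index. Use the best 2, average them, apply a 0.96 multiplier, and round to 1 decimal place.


All differentials: 16.5, 0.9, 17.6, 8.8, 9.7
Sorted: 0.9, 8.8, 9.7, 16.5, 17.6
Best 2: 0.9, 8.8
Average of best = 9.7 / 2 = 4.85
Raw index = 4.85 * 0.96 = 4.656
Handicap index = round(4.656, 1) = 4.7

4.7


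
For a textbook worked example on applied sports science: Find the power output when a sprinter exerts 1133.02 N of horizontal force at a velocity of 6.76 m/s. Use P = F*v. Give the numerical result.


P = F * v
P = 1133.02 * 6.76
P = 7659.2152 W

7659.2152 W


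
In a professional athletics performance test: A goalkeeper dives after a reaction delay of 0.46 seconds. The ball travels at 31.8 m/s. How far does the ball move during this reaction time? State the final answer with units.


d = v * t
d = 31.8 * 0.46
d = 14.628 m

14.628 m


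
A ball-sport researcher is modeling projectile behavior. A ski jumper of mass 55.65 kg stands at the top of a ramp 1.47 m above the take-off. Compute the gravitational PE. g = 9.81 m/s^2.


PE = m * g * h
PE = 55.65 * 9.81 * 1.47
PE = 545.9265 * 1.47 = 802.512 J

802.512 J


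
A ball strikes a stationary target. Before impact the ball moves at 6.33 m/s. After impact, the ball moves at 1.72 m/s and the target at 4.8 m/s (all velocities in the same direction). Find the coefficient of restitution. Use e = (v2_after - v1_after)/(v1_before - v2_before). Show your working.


e = (v2_after - v1_after) / (v1_before - v2_before)
Numerator = 4.8 - 1.72 = 3.08
Denominator = 6.33 - 0 = 6.33
e = 3.08 / 6.33 = 0.4866

0.4866


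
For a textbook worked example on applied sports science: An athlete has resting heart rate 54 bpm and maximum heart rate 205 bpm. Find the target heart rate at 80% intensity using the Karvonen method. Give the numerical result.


Target = HRrest + pct*(HRmax - HRrest)
Heart rate reserve = HRmax - HRrest = 205 - 54 = 151 bpm
Fraction = 80% = 0.8
Target = 54 + 0.8 * 151
Target = 54 + 120.8 = 174.8 bpm

174.8 bpm


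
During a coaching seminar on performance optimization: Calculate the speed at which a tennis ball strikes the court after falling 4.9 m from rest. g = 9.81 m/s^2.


v = sqrt(2 * g * h)
v = sqrt(2 * 9.81 * 4.9)
v = sqrt(96.138) = 9.805 m/s

9.805 m/s


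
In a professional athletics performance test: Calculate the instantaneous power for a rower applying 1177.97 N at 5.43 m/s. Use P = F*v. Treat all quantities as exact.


P = F * v
P = 1177.97 * 5.43
P = 6396.3771 W

6396.3771 W


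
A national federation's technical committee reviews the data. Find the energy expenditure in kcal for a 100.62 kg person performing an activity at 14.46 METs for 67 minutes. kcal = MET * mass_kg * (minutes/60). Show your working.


kcal = MET * mass * time_hr
Convert time: 67 min = 1.1167 hr
kcal = 14.46 * 100.62 * 1.1167
kcal = 1624.7111 kcal

1624.7111 kcal


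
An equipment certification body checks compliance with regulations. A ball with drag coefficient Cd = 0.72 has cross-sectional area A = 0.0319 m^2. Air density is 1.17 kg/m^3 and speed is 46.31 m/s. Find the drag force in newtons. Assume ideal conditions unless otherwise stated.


Fd = 0.5 * Cd * rho * A * v^2
Fd = 0.5 * 0.72 * 1.17 * 0.0319 * 46.31^2
v^2 = 2144.6161
Fd = 0.5 * 0.72 * 1.17 * 0.0319 * 2144.6161 = 28.8157 N

28.8157 N


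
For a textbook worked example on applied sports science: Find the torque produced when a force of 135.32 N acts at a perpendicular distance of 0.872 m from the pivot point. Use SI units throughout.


tau = F * d
tau = 135.32 * 0.872
tau = 117.999 N*m

117.999 N*m


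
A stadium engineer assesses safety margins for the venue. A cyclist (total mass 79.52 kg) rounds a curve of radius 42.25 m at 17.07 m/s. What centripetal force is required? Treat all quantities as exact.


Fc = m * v^2 / r
v^2 = 17.07^2 = 291.3849
Fc = 79.52 * 291.3849 / 42.25
Fc = 23170.9272 / 42.25 = 548.4243 N

548.4243 N


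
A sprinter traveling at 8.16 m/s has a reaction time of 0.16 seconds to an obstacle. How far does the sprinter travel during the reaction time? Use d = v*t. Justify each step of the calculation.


d = v * t
d = 8.16 * 0.16
d = 1.3056 m

1.3056 m


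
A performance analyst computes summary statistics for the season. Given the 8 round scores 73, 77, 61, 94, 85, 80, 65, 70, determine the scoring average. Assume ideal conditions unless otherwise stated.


Average = sum / n
Sum = 605
Average = 605 / 8 = 75.625

75.625


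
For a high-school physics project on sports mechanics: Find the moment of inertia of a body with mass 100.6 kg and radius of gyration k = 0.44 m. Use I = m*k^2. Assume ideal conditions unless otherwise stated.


I = m * k^2
I = 100.6 * 0.44^2
I = 100.6 * 0.1936 = 19.4762 kg*m^2

19.4762 kg*m^2


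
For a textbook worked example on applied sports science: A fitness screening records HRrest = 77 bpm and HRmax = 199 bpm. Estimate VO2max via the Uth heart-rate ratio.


VO2max = 15.3 * HRmax / HRrest
VO2max = 15.3 * 199 / 77
VO2max = 3044.7 / 77 = 39.5416 mL/kg/min

39.5416 mL/kg/min


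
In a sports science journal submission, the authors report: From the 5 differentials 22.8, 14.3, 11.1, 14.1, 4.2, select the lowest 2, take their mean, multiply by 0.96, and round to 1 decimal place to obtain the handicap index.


All differentials: 22.8, 14.3, 11.1, 14.1, 4.2
Sorted: 4.2, 11.1, 14.1, 14.3, 22.8
Best 2: 4.2, 11.1
Average of best = 15.3 / 2 = 7.65
Raw index = 7.65 * 0.96 = 7.344
Handicap index = round(7.344, 1) = 7.3

7.3


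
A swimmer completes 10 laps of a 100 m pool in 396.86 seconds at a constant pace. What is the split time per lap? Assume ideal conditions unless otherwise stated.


Split time = total_time / n_laps = 396.86 / 10
Split time = 39.686 s per lap

39.686 s


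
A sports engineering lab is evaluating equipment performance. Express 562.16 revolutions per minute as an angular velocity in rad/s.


omega = RPM * 2 * pi / 60
omega = 562.16 * 2 * 3.14159 / 60
omega = 3532.1555 / 60 = 58.8693 rad/s

58.8693 rad/s


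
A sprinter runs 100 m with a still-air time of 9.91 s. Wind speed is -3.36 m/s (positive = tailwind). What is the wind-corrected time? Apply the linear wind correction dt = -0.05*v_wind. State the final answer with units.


dt = -0.05 * v_wind = -0.05 * -3.36 = 0.168 s
t_corrected = t_still + dt = 9.91 + (0.168)
t_corrected = 10.078 s

10.078 s


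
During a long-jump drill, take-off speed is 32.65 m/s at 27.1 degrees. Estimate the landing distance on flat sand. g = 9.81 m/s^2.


R = v^2 * sin(2*theta) / g
Convert angle to radians: theta = 27.1 deg = 0.473 rad
sin(2*theta) = sin(0.946) = 0.8111
R = 32.65^2 * 0.8111 / 9.81
R = 1066.0225 * 0.8111 / 9.81 = 88.1358 m

88.1358 m


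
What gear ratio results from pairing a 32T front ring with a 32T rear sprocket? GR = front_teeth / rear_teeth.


GR = front_teeth / rear_teeth
GR = 32 / 32
GR = 1

1


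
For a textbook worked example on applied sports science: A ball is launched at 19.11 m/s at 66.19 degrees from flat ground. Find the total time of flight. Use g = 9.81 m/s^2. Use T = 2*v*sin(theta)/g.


T = 2*v*sin(theta)/g
sin(theta) = sin(66.19 deg) = 0.9149
T = 2*19.11*0.9149 / 9.81
T = 34.9671 / 9.81 = 3.5644 s

3.5644 s


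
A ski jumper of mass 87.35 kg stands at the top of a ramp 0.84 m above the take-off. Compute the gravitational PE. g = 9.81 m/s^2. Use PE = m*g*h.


PE = m * g * h
PE = 87.35 * 9.81 * 0.84
PE = 856.9035 * 0.84 = 719.7989 J

719.7989 J


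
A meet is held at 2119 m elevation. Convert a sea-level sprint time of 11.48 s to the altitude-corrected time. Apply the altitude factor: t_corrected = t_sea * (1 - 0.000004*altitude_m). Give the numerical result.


Correction factor = 1 - 0.000004 * 2119 = 0.991524
t_corrected = t_sea * factor = 11.48 * 0.991524
t_corrected = 11.3827 s

11.3827 s


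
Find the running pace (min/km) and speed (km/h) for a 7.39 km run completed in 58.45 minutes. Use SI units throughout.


Pace = time / distance = 58.45 min / 7.39 km = 7.9093 min/km
Speed = distance / time_in_hours = 7.39 / 0.9742 hr
Speed = 7.586 km/h

7.9093 min/km, 7.586 km/h


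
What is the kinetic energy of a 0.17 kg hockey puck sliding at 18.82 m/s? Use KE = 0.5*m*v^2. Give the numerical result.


KE = 0.5 * m * v^2
KE = 0.5 * 0.17 * 18.82^2
KE = 0.5 * 0.17 * 354.1924 = 30.1064 J

30.1064 J


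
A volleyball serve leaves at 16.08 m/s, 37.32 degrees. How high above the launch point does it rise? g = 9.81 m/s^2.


H = (v*sin(theta))^2 / (2*g)
vy = v*sin(theta) = 16.08 * sin(37.32 deg) = 9.7488 m/s
H = vy^2 / (2*g) = 95.0383 / (2*9.81)
H = 95.0383 / 19.62 = 4.8439 m

4.8439 m


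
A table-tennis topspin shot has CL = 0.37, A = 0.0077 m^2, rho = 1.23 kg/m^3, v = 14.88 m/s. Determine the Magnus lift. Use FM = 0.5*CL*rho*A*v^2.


FM = 0.5 * CL * rho * A * v^2
FM = 0.5 * 0.37 * 1.23 * 0.0077 * 14.88^2
v^2 = 221.4144
FM = 0.5 * 0.37 * 1.23 * 0.0077 * 221.4144 = 0.3879 N

0.3879 N


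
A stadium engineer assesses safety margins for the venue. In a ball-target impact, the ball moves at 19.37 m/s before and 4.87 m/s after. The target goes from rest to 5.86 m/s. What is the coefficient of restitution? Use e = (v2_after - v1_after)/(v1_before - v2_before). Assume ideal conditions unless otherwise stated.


e = (v2_after - v1_after) / (v1_before - v2_before)
Numerator = 5.86 - 4.87 = 0.99
Denominator = 19.37 - 0 = 19.37
e = 0.99 / 19.37 = 0.0511

0.0511


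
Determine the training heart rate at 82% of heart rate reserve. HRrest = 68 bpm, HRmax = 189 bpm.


Target = HRrest + pct*(HRmax - HRrest)
Heart rate reserve = HRmax - HRrest = 189 - 68 = 121 bpm
Fraction = 82% = 0.82
Target = 68 + 0.82 * 121
Target = 68 + 99.22 = 167.22 bpm

167.22 bpm


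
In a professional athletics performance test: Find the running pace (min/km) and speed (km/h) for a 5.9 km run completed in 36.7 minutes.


Pace = time / distance = 36.7 min / 5.9 km = 6.2203 min/km
Speed = distance / time_in_hours = 5.9 / 0.6117 hr
Speed = 9.6458 km/h

6.2203 min/km, 9.6458 km/h


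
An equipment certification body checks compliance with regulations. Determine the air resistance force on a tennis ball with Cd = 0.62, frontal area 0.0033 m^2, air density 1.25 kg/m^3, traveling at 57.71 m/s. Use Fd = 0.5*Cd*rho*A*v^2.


Fd = 0.5 * Cd * rho * A * v^2
Fd = 0.5 * 0.62 * 1.25 * 0.0033 * 57.71^2
v^2 = 3330.4441
Fd = 0.5 * 0.62 * 1.25 * 0.0033 * 3330.4441 = 4.2588 N

4.2588 N


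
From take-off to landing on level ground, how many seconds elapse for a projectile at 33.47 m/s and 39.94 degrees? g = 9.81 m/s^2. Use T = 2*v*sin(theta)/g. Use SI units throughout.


T = 2*v*sin(theta)/g
sin(theta) = sin(39.94 deg) = 0.642
T = 2*33.47*0.642 / 9.81
T = 42.9745 / 9.81 = 4.3807 s

4.3807 s


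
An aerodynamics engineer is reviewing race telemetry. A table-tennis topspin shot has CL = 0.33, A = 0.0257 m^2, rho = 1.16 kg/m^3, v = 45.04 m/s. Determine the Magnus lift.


FM = 0.5 * CL * rho * A * v^2
FM = 0.5 * 0.33 * 1.16 * 0.0257 * 45.04^2
v^2 = 2028.6016
FM = 0.5 * 0.33 * 1.16 * 0.0257 * 2028.6016 = 9.9787 N

9.9787 N


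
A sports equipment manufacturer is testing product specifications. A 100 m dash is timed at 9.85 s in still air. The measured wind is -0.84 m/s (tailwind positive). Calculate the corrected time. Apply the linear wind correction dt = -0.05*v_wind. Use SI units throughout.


dt = -0.05 * v_wind = -0.05 * -0.84 = 0.042 s
t_corrected = t_still + dt = 9.85 + (0.042)
t_corrected = 9.892 s

9.892 s


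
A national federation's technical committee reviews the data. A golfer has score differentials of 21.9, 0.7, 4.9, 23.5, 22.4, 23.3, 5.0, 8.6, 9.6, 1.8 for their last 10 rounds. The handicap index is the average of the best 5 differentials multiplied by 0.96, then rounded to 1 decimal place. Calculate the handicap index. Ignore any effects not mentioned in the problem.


All differentials: 21.9, 0.7, 4.9, 23.5, 22.4, 23.3, 5.0, 8.6, 9.6, 1.8
Sorted: 0.7, 1.8, 4.9, 5.0, 8.6, 9.6, 21.9, 22.4, 23.3, 23.5
Best 5: 0.7, 1.8, 4.9, 5.0, 8.6
Average of best = 21 / 5 = 4.2
Raw index = 4.2 * 0.96 = 4.032
Handicap index = round(4.032, 1) = 4.0

4.0


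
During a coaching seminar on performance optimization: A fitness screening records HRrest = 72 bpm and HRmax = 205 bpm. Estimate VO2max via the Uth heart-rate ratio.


VO2max = 15.3 * HRmax / HRrest
VO2max = 15.3 * 205 / 72
VO2max = 3136.5 / 72 = 43.5625 mL/kg/min

43.5625 mL/kg/min


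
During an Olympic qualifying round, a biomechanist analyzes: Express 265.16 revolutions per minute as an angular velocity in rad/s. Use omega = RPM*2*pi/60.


omega = RPM * 2 * pi / 60
omega = 265.16 * 2 * 3.14159 / 60
omega = 1666.0494 / 60 = 27.7675 rad/s

27.7675 rad/s


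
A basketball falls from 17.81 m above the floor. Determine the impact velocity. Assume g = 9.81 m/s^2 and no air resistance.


v = sqrt(2 * g * h)
v = sqrt(2 * 9.81 * 17.81)
v = sqrt(349.4322) = 18.6931 m/s

18.6931 m/s


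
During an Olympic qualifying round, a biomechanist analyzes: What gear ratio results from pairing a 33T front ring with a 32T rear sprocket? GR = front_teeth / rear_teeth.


GR = front_teeth / rear_teeth
GR = 33 / 32
GR = 1.0312

1.0312


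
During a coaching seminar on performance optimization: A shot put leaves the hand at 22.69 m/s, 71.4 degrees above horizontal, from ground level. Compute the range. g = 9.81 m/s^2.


R = v^2 * sin(2*theta) / g
Convert angle to radians: theta = 71.4 deg = 1.2462 rad
sin(2*theta) = sin(2.4923) = 0.6046
R = 22.69^2 * 0.6046 / 9.81
R = 514.8361 * 0.6046 / 9.81 = 31.7298 m

31.7298 m


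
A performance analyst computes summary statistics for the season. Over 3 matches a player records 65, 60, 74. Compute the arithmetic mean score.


Average = sum / n
Sum = 199
Average = 199 / 3 = 66.3333

66.3333


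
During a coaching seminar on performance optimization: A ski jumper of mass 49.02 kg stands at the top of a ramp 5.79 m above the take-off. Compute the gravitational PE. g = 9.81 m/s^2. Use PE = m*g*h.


PE = m * g * h
PE = 49.02 * 9.81 * 5.79
PE = 480.8862 * 5.79 = 2784.3311 J

2784.3311 J


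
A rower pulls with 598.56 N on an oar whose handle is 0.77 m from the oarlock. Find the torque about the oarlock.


tau = F * d
tau = 598.56 * 0.77
tau = 460.8912 N*m

460.8912 N*m


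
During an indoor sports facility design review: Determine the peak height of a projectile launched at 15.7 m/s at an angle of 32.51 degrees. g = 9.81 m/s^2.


H = (v*sin(theta))^2 / (2*g)
vy = v*sin(theta) = 15.7 * sin(32.51 deg) = 8.4379 m/s
H = vy^2 / (2*g) = 71.1984 / (2*9.81)
H = 71.1984 / 19.62 = 3.6289 m

3.6289 m


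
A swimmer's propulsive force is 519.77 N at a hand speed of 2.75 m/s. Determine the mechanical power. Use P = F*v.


P = F * v
P = 519.77 * 2.75
P = 1429.3675 W

1429.3675 W


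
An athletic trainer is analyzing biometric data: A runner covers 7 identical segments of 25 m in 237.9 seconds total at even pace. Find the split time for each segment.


Split time = total_time / n_laps = 237.9 / 7
Split time = 33.9857 s per lap

33.9857 s


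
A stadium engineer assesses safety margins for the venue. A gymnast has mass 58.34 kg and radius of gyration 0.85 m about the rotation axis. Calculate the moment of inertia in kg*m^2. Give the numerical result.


I = m * k^2
I = 58.34 * 0.85^2
I = 58.34 * 0.7225 = 42.1506 kg*m^2

42.1506 kg*m^2


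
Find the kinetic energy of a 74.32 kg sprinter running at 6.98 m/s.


KE = 0.5 * m * v^2
KE = 0.5 * 74.32 * 6.98^2
KE = 0.5 * 74.32 * 48.7204 = 1810.4501 J

1810.4501 J


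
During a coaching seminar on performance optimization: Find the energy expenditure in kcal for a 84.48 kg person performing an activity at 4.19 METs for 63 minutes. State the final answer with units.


kcal = MET * mass * time_hr
Convert time: 63 min = 1.05 hr
kcal = 4.19 * 84.48 * 1.05
kcal = 371.6698 kcal

371.6698 kcal


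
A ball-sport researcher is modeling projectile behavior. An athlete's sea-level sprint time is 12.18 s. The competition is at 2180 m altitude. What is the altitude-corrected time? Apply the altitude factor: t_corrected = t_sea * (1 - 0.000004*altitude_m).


Correction factor = 1 - 0.000004 * 2180 = 0.99128
t_corrected = t_sea * factor = 12.18 * 0.99128
t_corrected = 12.0738 s

12.0738 s


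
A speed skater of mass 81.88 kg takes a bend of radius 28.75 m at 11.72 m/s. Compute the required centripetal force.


Fc = m * v^2 / r
v^2 = 11.72^2 = 137.3584
Fc = 81.88 * 137.3584 / 28.75
Fc = 11246.9058 / 28.75 = 391.1967 N

391.1967 N


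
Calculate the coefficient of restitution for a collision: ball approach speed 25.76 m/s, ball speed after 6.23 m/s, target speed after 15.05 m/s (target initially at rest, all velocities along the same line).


e = (v2_after - v1_after) / (v1_before - v2_before)
Numerator = 15.05 - 6.23 = 8.82
Denominator = 25.76 - 0 = 25.76
e = 8.82 / 25.76 = 0.3424

0.3424


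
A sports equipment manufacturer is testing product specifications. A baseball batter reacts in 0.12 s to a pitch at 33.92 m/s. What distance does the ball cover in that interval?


d = v * t
d = 33.92 * 0.12
d = 4.0704 m

4.0704 m


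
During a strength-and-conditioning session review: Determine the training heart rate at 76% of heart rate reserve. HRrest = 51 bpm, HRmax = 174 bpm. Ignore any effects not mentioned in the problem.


Target = HRrest + pct*(HRmax - HRrest)
Heart rate reserve = HRmax - HRrest = 174 - 51 = 123 bpm
Fraction = 76% = 0.76
Target = 51 + 0.76 * 123
Target = 51 + 93.48 = 144.48 bpm

144.48 bpm


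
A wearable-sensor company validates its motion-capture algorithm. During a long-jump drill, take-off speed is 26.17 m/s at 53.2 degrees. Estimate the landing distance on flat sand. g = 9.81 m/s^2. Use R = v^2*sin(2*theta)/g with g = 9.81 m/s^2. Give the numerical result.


R = v^2 * sin(2*theta) / g
Convert angle to radians: theta = 53.2 deg = 0.9285 rad
sin(2*theta) = sin(1.857) = 0.9593
R = 26.17^2 * 0.9593 / 9.81
R = 684.8689 * 0.9593 / 9.81 = 66.9729 m

66.9729 m


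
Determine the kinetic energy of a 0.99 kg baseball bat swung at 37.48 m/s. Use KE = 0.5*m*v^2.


KE = 0.5 * m * v^2
KE = 0.5 * 0.99 * 37.48^2
KE = 0.5 * 0.99 * 1404.7504 = 695.3514 J

695.3514 J


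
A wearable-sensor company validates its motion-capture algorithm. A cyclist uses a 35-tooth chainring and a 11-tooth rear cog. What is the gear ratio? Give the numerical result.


GR = front_teeth / rear_teeth
GR = 35 / 11
GR = 3.1818

3.1818


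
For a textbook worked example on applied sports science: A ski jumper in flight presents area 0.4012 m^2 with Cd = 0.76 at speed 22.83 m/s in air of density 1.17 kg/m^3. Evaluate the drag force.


Fd = 0.5 * Cd * rho * A * v^2
Fd = 0.5 * 0.76 * 1.17 * 0.4012 * 22.83^2
v^2 = 521.2089
Fd = 0.5 * 0.76 * 1.17 * 0.4012 * 521.2089 = 92.9699 N

92.9699 N


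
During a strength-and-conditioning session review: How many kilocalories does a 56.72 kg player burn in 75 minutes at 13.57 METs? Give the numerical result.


kcal = MET * mass * time_hr
Convert time: 75 min = 1.25 hr
kcal = 13.57 * 56.72 * 1.25
kcal = 962.113 kcal

962.113 kcal


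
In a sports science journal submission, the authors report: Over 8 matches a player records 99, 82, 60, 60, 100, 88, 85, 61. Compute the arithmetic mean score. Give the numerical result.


Average = sum / n
Sum = 635
Average = 635 / 8 = 79.375

79.375


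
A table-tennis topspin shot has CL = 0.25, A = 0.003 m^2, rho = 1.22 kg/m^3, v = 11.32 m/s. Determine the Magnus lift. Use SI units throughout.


FM = 0.5 * CL * rho * A * v^2
FM = 0.5 * 0.25 * 1.22 * 0.003 * 11.32^2
v^2 = 128.1424
FM = 0.5 * 0.25 * 1.22 * 0.003 * 128.1424 = 0.0586 N

0.0586 N


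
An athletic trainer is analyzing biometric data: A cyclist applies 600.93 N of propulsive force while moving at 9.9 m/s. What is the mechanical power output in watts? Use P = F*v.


P = F * v
P = 600.93 * 9.9
P = 5949.207 W

5949.207 W


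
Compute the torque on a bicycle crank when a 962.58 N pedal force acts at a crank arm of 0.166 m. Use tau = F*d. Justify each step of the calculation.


tau = F * d
tau = 962.58 * 0.166
tau = 159.7883 N*m

159.7883 N*m


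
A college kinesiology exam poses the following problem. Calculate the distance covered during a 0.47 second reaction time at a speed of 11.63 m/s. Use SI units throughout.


d = v * t
d = 11.63 * 0.47
d = 5.4661 m

5.4661 m


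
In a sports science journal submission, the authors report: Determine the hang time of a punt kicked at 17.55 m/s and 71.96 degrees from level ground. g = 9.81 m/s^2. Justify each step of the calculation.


T = 2*v*sin(theta)/g
sin(theta) = sin(71.96 deg) = 0.9508
T = 2*17.55*0.9508 / 9.81
T = 33.3745 / 9.81 = 3.4021 s

3.4021 s


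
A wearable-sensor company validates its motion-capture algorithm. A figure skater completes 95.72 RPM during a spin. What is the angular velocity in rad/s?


omega = RPM * 2 * pi / 60
omega = 95.72 * 2 * 3.14159 / 60
omega = 601.4265 / 60 = 10.0238 rad/s

10.0238 rad/s


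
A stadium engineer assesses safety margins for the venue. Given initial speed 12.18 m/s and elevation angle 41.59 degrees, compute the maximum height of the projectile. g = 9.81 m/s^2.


H = (v*sin(theta))^2 / (2*g)
vy = v*sin(theta) = 12.18 * sin(41.59 deg) = 8.085 m/s
H = vy^2 / (2*g) = 65.3677 / (2*9.81)
H = 65.3677 / 19.62 = 3.3317 m

3.3317 m


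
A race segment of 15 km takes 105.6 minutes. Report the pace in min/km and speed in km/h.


Pace = time / distance = 105.6 min / 15 km = 7.04 min/km
Speed = distance / time_in_hours = 15 / 1.76 hr
Speed = 8.5227 km/h

7.04 min/km, 8.5227 km/h


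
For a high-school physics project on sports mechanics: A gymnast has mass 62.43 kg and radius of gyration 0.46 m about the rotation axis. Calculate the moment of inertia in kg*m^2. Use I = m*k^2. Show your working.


I = m * k^2
I = 62.43 * 0.46^2
I = 62.43 * 0.2116 = 13.2102 kg*m^2

13.2102 kg*m^2


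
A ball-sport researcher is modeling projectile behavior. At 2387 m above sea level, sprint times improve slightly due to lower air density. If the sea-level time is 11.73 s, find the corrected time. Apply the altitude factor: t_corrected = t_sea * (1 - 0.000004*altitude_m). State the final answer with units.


Correction factor = 1 - 0.000004 * 2387 = 0.990452
t_corrected = t_sea * factor = 11.73 * 0.990452
t_corrected = 11.618 s

11.618 s


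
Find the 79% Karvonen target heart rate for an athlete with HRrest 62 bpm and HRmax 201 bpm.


Target = HRrest + pct*(HRmax - HRrest)
Heart rate reserve = HRmax - HRrest = 201 - 62 = 139 bpm
Fraction = 79% = 0.79
Target = 62 + 0.79 * 139
Target = 62 + 109.81 = 171.81 bpm

171.81 bpm


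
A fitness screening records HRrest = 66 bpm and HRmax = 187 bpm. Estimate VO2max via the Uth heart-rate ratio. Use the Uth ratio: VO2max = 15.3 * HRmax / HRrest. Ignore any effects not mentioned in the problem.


VO2max = 15.3 * HRmax / HRrest
VO2max = 15.3 * 187 / 66
VO2max = 2861.1 / 66 = 43.35 mL/kg/min

43.35 mL/kg/min


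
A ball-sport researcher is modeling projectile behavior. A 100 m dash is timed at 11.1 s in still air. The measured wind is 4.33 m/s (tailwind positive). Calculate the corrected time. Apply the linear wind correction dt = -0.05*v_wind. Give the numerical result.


dt = -0.05 * v_wind = -0.05 * 4.33 = -0.2165 s
t_corrected = t_still + dt = 11.1 + (-0.2165)
t_corrected = 10.8835 s

10.8835 s


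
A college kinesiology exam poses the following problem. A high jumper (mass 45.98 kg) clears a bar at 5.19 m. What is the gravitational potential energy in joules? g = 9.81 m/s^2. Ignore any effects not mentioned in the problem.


PE = m * g * h
PE = 45.98 * 9.81 * 5.19
PE = 451.0638 * 5.19 = 2341.0211 J

2341.0211 J


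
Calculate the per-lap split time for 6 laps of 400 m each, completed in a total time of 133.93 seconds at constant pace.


Split time = total_time / n_laps = 133.93 / 6
Split time = 22.3217 s per lap

22.3217 s


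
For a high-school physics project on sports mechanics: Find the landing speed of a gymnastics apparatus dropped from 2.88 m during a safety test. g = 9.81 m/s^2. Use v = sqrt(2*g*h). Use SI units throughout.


v = sqrt(2 * g * h)
v = sqrt(2 * 9.81 * 2.88)
v = sqrt(56.5056) = 7.517 m/s

7.517 m/s


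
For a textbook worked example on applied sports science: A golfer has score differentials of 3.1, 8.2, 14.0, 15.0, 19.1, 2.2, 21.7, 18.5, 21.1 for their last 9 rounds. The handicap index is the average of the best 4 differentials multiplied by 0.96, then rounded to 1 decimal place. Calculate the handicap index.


All differentials: 3.1, 8.2, 14.0, 15.0, 19.1, 2.2, 21.7, 18.5, 21.1
Sorted: 2.2, 3.1, 8.2, 14.0, 15.0, 18.5, 19.1, 21.1, 21.7
Best 4: 2.2, 3.1, 8.2, 14.0
Average of best = 27.5 / 4 = 6.875
Raw index = 6.875 * 0.96 = 6.6
Handicap index = round(6.6, 1) = 6.6

6.6


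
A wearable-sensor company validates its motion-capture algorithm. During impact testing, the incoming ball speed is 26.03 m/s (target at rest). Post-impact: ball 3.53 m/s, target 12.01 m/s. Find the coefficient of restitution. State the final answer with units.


e = (v2_after - v1_after) / (v1_before - v2_before)
Numerator = 12.01 - 3.53 = 8.48
Denominator = 26.03 - 0 = 26.03
e = 8.48 / 26.03 = 0.3258

0.3258


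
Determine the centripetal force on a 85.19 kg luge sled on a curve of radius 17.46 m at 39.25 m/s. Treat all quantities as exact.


Fc = m * v^2 / r
v^2 = 39.25^2 = 1540.5625
Fc = 85.19 * 1540.5625 / 17.46
Fc = 131240.5194 / 17.46 = 7516.6391 N

7516.6391 N


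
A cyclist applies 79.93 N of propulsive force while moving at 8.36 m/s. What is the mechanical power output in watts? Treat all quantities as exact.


P = F * v
P = 79.93 * 8.36
P = 668.2148 W

668.2148 W


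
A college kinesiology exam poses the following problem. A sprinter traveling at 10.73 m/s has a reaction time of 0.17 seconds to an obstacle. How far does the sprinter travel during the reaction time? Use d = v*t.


d = v * t
d = 10.73 * 0.17
d = 1.8241 m

1.8241 m


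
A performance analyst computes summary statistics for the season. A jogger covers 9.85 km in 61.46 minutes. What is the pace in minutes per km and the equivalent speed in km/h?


Pace = time / distance = 61.46 min / 9.85 km = 6.2396 min/km
Speed = distance / time_in_hours = 9.85 / 1.0243 hr
Speed = 9.616 km/h

6.2396 min/km, 9.616 km/h


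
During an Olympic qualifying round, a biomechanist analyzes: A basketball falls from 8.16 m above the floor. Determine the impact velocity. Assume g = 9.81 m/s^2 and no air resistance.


v = sqrt(2 * g * h)
v = sqrt(2 * 9.81 * 8.16)
v = sqrt(160.0992) = 12.653 m/s

12.653 m/s


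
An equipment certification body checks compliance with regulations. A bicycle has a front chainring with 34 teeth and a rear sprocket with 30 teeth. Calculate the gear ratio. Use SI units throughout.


GR = front_teeth / rear_teeth
GR = 34 / 30
GR = 1.1333

1.1333


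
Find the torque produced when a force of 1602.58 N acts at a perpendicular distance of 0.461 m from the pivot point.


tau = F * d
tau = 1602.58 * 0.461
tau = 738.7894 N*m

738.7894 N*m


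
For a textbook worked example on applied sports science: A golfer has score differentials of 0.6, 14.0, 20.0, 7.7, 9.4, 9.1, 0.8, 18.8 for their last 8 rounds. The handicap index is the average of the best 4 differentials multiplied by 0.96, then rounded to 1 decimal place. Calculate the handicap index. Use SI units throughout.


All differentials: 0.6, 14.0, 20.0, 7.7, 9.4, 9.1, 0.8, 18.8
Sorted: 0.6, 0.8, 7.7, 9.1, 9.4, 14.0, 18.8, 20.0
Best 4: 0.6, 0.8, 7.7, 9.1
Average of best = 18.2 / 4 = 4.55
Raw index = 4.55 * 0.96 = 4.368
Handicap index = round(4.368, 1) = 4.4

4.4


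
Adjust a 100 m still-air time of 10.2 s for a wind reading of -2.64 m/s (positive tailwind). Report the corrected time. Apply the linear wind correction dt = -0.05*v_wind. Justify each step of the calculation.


dt = -0.05 * v_wind = -0.05 * -2.64 = 0.132 s
t_corrected = t_still + dt = 10.2 + (0.132)
t_corrected = 10.332 s

10.332 s


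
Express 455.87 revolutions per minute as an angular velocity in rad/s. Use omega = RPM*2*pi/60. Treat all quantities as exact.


omega = RPM * 2 * pi / 60
omega = 455.87 * 2 * 3.14159 / 60
omega = 2864.3157 / 60 = 47.7386 rad/s

47.7386 rad/s


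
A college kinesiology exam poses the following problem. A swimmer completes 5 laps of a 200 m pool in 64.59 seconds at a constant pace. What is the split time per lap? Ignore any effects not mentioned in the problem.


Split time = total_time / n_laps = 64.59 / 5
Split time = 12.918 s per lap

12.918 s


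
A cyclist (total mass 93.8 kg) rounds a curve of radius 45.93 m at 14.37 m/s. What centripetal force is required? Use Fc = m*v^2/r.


Fc = m * v^2 / r
v^2 = 14.37^2 = 206.4969
Fc = 93.8 * 206.4969 / 45.93
Fc = 19369.4092 / 45.93 = 421.7159 N

421.7159 N


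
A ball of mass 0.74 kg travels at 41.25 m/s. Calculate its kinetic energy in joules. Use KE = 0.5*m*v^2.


KE = 0.5 * m * v^2
KE = 0.5 * 0.74 * 41.25^2
KE = 0.5 * 0.74 * 1701.5625 = 629.5781 J

629.5781 J


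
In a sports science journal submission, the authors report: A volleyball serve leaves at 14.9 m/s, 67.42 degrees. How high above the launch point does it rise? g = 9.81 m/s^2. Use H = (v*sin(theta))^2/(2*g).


H = (v*sin(theta))^2 / (2*g)
vy = v*sin(theta) = 14.9 * sin(67.42 deg) = 13.7578 m/s
H = vy^2 / (2*g) = 189.2779 / (2*9.81)
H = 189.2779 / 19.62 = 9.6472 m

9.6472 m


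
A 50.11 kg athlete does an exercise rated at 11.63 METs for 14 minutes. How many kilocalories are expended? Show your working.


kcal = MET * mass * time_hr
Convert time: 14 min = 0.2333 hr
kcal = 11.63 * 50.11 * 0.2333
kcal = 135.9818 kcal

135.9818 kcal


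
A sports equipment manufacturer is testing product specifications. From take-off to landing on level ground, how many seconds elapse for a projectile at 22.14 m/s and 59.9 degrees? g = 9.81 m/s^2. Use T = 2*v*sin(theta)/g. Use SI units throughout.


T = 2*v*sin(theta)/g
sin(theta) = sin(59.9 deg) = 0.8652
T = 2*22.14*0.8652 / 9.81
T = 38.3089 / 9.81 = 3.9051 s

3.9051 s


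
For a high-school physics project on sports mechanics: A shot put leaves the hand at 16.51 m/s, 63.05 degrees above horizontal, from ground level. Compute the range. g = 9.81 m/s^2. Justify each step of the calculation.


R = v^2 * sin(2*theta) / g
Convert angle to radians: theta = 63.05 deg = 1.1004 rad
sin(2*theta) = sin(2.2009) = 0.808
R = 16.51^2 * 0.808 / 9.81
R = 272.5801 * 0.808 / 9.81 = 22.4508 m

22.4508 m


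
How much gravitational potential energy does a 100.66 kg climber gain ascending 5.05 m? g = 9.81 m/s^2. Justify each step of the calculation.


PE = m * g * h
PE = 100.66 * 9.81 * 5.05
PE = 987.4746 * 5.05 = 4986.7467 J

4986.7467 J


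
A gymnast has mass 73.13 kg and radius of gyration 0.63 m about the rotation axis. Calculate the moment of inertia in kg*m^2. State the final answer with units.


I = m * k^2
I = 73.13 * 0.63^2
I = 73.13 * 0.3969 = 29.0253 kg*m^2

29.0253 kg*m^2


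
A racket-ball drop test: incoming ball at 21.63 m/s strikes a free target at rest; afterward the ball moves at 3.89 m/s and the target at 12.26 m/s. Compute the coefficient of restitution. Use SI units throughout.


e = (v2_after - v1_after) / (v1_before - v2_before)
Numerator = 12.26 - 3.89 = 8.37
Denominator = 21.63 - 0 = 21.63
e = 8.37 / 21.63 = 0.387

0.387


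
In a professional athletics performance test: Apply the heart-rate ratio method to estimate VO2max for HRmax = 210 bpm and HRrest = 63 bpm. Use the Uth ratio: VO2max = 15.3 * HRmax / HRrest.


VO2max = 15.3 * HRmax / HRrest
VO2max = 15.3 * 210 / 63
VO2max = 3213 / 63 = 51 mL/kg/min

51 mL/kg/min


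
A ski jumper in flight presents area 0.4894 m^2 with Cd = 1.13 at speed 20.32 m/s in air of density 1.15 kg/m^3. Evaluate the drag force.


Fd = 0.5 * Cd * rho * A * v^2
Fd = 0.5 * 1.13 * 1.15 * 0.4894 * 20.32^2
v^2 = 412.9024
Fd = 0.5 * 1.13 * 1.15 * 0.4894 * 412.9024 = 131.2979 N

131.2979 N


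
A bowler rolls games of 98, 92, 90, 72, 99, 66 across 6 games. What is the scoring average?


Average = sum / n
Sum = 517
Average = 517 / 6 = 86.1667

86.1667


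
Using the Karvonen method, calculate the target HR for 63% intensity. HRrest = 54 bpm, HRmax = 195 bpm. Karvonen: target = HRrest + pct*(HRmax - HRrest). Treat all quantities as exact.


Target = HRrest + pct*(HRmax - HRrest)
Heart rate reserve = HRmax - HRrest = 195 - 54 = 141 bpm
Fraction = 63% = 0.63
Target = 54 + 0.63 * 141
Target = 54 + 88.83 = 142.83 bpm

142.83 bpm


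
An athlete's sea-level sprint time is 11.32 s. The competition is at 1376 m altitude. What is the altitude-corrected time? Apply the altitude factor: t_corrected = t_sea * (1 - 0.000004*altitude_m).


Correction factor = 1 - 0.000004 * 1376 = 0.994496
t_corrected = t_sea * factor = 11.32 * 0.994496
t_corrected = 11.2577 s

11.2577 s


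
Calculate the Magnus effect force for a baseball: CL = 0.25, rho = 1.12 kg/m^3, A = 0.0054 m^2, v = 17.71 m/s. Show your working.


FM = 0.5 * CL * rho * A * v^2
FM = 0.5 * 0.25 * 1.12 * 0.0054 * 17.71^2
v^2 = 313.6441
FM = 0.5 * 0.25 * 1.12 * 0.0054 * 313.6441 = 0.2371 N

0.2371 N


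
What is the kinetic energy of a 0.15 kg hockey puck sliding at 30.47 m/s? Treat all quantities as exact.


KE = 0.5 * m * v^2
KE = 0.5 * 0.15 * 30.47^2
KE = 0.5 * 0.15 * 928.4209 = 69.6316 J

69.6316 J


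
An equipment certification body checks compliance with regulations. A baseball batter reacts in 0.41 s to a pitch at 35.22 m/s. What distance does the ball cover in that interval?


d = v * t
d = 35.22 * 0.41
d = 14.4402 m

14.4402 m


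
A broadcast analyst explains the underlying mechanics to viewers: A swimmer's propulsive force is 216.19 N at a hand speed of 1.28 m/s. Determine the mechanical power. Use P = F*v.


P = F * v
P = 216.19 * 1.28
P = 276.7232 W

276.7232 W


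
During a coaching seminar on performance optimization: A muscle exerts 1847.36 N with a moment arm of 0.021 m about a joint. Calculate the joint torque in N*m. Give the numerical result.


tau = F * d
tau = 1847.36 * 0.021
tau = 38.7946 N*m

38.7946 N*m


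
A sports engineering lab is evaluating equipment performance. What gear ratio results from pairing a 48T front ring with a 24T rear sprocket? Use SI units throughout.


GR = front_teeth / rear_teeth
GR = 48 / 24
GR = 2

2
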